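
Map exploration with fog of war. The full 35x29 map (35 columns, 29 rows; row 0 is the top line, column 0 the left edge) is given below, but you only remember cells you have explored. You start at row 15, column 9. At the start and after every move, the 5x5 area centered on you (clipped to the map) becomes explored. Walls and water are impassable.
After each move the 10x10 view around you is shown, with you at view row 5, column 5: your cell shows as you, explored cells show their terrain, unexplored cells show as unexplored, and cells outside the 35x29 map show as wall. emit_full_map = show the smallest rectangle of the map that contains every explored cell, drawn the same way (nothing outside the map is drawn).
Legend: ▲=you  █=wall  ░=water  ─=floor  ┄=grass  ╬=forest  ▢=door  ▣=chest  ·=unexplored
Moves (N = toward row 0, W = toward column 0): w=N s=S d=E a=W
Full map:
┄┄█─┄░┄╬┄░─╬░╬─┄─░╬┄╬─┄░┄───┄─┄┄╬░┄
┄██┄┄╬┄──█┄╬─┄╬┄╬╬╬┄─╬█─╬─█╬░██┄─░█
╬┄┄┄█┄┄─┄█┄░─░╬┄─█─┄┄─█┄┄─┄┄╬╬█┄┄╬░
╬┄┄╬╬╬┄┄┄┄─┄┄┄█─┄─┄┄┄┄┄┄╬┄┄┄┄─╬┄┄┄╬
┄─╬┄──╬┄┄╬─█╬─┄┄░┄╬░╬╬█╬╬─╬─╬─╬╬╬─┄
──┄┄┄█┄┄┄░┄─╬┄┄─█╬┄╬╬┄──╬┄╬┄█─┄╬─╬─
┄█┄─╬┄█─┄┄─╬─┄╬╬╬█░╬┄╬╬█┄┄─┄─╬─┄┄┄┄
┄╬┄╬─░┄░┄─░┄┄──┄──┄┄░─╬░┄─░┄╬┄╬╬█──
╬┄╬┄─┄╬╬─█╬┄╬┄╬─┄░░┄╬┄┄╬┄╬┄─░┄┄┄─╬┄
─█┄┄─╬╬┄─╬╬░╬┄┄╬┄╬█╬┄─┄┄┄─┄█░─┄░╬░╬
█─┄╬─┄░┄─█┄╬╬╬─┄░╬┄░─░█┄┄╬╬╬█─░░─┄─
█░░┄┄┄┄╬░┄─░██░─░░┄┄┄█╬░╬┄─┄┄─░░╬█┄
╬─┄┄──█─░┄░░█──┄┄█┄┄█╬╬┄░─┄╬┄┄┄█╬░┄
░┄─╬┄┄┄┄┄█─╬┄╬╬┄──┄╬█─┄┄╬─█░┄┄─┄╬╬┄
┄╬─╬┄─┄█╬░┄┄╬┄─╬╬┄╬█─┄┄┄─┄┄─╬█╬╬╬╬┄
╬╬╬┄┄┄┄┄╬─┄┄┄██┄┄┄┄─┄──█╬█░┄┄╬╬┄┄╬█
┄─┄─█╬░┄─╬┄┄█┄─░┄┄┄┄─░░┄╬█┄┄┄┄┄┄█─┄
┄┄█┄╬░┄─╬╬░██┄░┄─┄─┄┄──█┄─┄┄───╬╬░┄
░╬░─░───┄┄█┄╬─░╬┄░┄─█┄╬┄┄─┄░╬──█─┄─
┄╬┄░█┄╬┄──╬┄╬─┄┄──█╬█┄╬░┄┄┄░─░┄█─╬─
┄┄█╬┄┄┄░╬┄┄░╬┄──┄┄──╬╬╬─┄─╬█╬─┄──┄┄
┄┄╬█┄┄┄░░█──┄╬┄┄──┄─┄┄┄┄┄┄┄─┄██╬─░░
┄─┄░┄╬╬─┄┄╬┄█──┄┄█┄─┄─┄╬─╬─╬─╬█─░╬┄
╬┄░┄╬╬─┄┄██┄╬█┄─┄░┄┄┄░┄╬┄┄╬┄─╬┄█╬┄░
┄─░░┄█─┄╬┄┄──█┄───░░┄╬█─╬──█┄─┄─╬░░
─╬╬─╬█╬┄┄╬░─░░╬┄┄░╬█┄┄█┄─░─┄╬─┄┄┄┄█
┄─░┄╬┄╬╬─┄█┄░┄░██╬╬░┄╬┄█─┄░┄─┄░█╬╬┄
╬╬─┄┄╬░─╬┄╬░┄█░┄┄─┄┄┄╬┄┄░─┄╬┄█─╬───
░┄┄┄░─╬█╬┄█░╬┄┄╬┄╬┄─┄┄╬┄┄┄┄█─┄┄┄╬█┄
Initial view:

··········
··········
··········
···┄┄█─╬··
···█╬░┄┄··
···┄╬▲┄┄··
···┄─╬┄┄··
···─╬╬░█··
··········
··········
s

··········
··········
···┄┄█─╬··
···█╬░┄┄··
···┄╬─┄┄··
···┄─▲┄┄··
···─╬╬░█··
···─┄┄█┄··
··········
··········

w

··········
··········
··········
···┄┄█─╬··
···█╬░┄┄··
···┄╬▲┄┄··
···┄─╬┄┄··
···─╬╬░█··
···─┄┄█┄··
··········

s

··········
··········
···┄┄█─╬··
···█╬░┄┄··
···┄╬─┄┄··
···┄─▲┄┄··
···─╬╬░█··
···─┄┄█┄··
··········
··········

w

··········
··········
··········
···┄┄█─╬··
···█╬░┄┄··
···┄╬▲┄┄··
···┄─╬┄┄··
···─╬╬░█··
···─┄┄█┄··
··········

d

··········
··········
··········
··┄┄█─╬┄··
··█╬░┄┄╬··
··┄╬─▲┄┄··
··┄─╬┄┄█··
··─╬╬░██··
··─┄┄█┄···
··········

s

··········
··········
··┄┄█─╬┄··
··█╬░┄┄╬··
··┄╬─┄┄┄··
··┄─╬▲┄█··
··─╬╬░██··
··─┄┄█┄╬··
··········
··········

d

··········
··········
·┄┄█─╬┄···
·█╬░┄┄╬┄··
·┄╬─┄┄┄█··
·┄─╬┄▲█┄··
·─╬╬░██┄··
·─┄┄█┄╬─··
··········
··········

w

··········
··········
··········
·┄┄█─╬┄╬··
·█╬░┄┄╬┄··
·┄╬─┄▲┄█··
·┄─╬┄┄█┄··
·─╬╬░██┄··
·─┄┄█┄╬─··
··········

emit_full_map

┄┄█─╬┄╬
█╬░┄┄╬┄
┄╬─┄▲┄█
┄─╬┄┄█┄
─╬╬░██┄
─┄┄█┄╬─

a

··········
··········
··········
··┄┄█─╬┄╬·
··█╬░┄┄╬┄·
··┄╬─▲┄┄█·
··┄─╬┄┄█┄·
··─╬╬░██┄·
··─┄┄█┄╬─·
··········

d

··········
··········
··········
·┄┄█─╬┄╬··
·█╬░┄┄╬┄··
·┄╬─┄▲┄█··
·┄─╬┄┄█┄··
·─╬╬░██┄··
·─┄┄█┄╬─··
··········

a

··········
··········
··········
··┄┄█─╬┄╬·
··█╬░┄┄╬┄·
··┄╬─▲┄┄█·
··┄─╬┄┄█┄·
··─╬╬░██┄·
··─┄┄█┄╬─·
··········

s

··········
··········
··┄┄█─╬┄╬·
··█╬░┄┄╬┄·
··┄╬─┄┄┄█·
··┄─╬▲┄█┄·
··─╬╬░██┄·
··─┄┄█┄╬─·
··········
··········

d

··········
··········
·┄┄█─╬┄╬··
·█╬░┄┄╬┄··
·┄╬─┄┄┄█··
·┄─╬┄▲█┄··
·─╬╬░██┄··
·─┄┄█┄╬─··
··········
··········


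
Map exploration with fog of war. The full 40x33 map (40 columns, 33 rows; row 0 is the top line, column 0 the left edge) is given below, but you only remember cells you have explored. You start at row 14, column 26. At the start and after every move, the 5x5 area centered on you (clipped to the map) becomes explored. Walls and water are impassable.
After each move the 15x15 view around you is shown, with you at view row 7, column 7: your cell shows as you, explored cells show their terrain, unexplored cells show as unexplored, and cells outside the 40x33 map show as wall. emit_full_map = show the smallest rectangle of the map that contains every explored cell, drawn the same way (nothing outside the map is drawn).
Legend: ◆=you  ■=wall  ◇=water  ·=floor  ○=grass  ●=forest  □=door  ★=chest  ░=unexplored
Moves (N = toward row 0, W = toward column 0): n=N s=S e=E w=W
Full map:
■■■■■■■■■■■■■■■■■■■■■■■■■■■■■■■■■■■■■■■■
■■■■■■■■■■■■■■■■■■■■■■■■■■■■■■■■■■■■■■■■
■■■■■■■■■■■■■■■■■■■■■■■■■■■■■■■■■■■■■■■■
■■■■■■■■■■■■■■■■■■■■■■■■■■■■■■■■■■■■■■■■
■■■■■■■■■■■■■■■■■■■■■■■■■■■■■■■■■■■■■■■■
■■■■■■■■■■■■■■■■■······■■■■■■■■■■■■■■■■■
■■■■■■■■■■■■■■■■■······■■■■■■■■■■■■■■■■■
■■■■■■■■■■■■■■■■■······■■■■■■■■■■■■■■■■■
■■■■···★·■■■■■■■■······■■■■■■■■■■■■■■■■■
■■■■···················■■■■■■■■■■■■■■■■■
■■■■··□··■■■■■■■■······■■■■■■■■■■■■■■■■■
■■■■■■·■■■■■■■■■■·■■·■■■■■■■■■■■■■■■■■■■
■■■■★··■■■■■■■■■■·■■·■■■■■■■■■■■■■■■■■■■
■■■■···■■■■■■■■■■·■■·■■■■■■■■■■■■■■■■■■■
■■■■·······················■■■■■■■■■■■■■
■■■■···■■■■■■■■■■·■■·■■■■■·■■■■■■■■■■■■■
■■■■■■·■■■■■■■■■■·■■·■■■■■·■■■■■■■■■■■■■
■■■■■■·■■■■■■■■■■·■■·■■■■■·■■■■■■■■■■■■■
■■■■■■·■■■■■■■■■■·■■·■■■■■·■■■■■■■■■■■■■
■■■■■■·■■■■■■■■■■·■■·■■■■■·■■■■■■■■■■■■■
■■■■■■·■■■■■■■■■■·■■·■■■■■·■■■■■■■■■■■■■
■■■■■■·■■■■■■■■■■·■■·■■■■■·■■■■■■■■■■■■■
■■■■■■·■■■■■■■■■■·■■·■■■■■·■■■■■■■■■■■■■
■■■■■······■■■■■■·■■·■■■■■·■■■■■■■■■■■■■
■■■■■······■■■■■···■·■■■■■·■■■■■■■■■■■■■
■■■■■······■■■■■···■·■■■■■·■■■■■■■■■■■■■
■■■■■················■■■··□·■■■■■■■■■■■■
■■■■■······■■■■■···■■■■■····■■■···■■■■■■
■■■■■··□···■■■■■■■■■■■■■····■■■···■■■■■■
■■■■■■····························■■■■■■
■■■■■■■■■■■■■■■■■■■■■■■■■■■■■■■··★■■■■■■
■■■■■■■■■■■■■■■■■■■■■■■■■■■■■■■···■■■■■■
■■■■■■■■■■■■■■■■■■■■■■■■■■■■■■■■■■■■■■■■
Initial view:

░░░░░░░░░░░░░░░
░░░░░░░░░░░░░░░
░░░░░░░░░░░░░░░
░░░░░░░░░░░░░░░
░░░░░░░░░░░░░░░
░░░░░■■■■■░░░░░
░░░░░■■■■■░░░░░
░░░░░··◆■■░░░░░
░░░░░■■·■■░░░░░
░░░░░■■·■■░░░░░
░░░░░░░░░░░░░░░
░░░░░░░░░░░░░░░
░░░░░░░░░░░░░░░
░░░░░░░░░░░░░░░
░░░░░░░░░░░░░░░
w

░░░░░░░░░░░░░░░
░░░░░░░░░░░░░░░
░░░░░░░░░░░░░░░
░░░░░░░░░░░░░░░
░░░░░░░░░░░░░░░
░░░░░■■■■■■░░░░
░░░░░■■■■■■░░░░
░░░░░··◆·■■░░░░
░░░░░■■■·■■░░░░
░░░░░■■■·■■░░░░
░░░░░░░░░░░░░░░
░░░░░░░░░░░░░░░
░░░░░░░░░░░░░░░
░░░░░░░░░░░░░░░
░░░░░░░░░░░░░░░

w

░░░░░░░░░░░░░░░
░░░░░░░░░░░░░░░
░░░░░░░░░░░░░░░
░░░░░░░░░░░░░░░
░░░░░░░░░░░░░░░
░░░░░■■■■■■■░░░
░░░░░■■■■■■■░░░
░░░░░··◆··■■░░░
░░░░░■■■■·■■░░░
░░░░░■■■■·■■░░░
░░░░░░░░░░░░░░░
░░░░░░░░░░░░░░░
░░░░░░░░░░░░░░░
░░░░░░░░░░░░░░░
░░░░░░░░░░░░░░░

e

░░░░░░░░░░░░░░░
░░░░░░░░░░░░░░░
░░░░░░░░░░░░░░░
░░░░░░░░░░░░░░░
░░░░░░░░░░░░░░░
░░░░■■■■■■■░░░░
░░░░■■■■■■■░░░░
░░░░···◆·■■░░░░
░░░░■■■■·■■░░░░
░░░░■■■■·■■░░░░
░░░░░░░░░░░░░░░
░░░░░░░░░░░░░░░
░░░░░░░░░░░░░░░
░░░░░░░░░░░░░░░
░░░░░░░░░░░░░░░

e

░░░░░░░░░░░░░░░
░░░░░░░░░░░░░░░
░░░░░░░░░░░░░░░
░░░░░░░░░░░░░░░
░░░░░░░░░░░░░░░
░░░■■■■■■■░░░░░
░░░■■■■■■■░░░░░
░░░····◆■■░░░░░
░░░■■■■·■■░░░░░
░░░■■■■·■■░░░░░
░░░░░░░░░░░░░░░
░░░░░░░░░░░░░░░
░░░░░░░░░░░░░░░
░░░░░░░░░░░░░░░
░░░░░░░░░░░░░░░

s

░░░░░░░░░░░░░░░
░░░░░░░░░░░░░░░
░░░░░░░░░░░░░░░
░░░░░░░░░░░░░░░
░░░■■■■■■■░░░░░
░░░■■■■■■■░░░░░
░░░·····■■░░░░░
░░░■■■■◆■■░░░░░
░░░■■■■·■■░░░░░
░░░░░■■·■■░░░░░
░░░░░░░░░░░░░░░
░░░░░░░░░░░░░░░
░░░░░░░░░░░░░░░
░░░░░░░░░░░░░░░
░░░░░░░░░░░░░░░

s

░░░░░░░░░░░░░░░
░░░░░░░░░░░░░░░
░░░░░░░░░░░░░░░
░░░■■■■■■■░░░░░
░░░■■■■■■■░░░░░
░░░·····■■░░░░░
░░░■■■■·■■░░░░░
░░░■■■■◆■■░░░░░
░░░░░■■·■■░░░░░
░░░░░■■·■■░░░░░
░░░░░░░░░░░░░░░
░░░░░░░░░░░░░░░
░░░░░░░░░░░░░░░
░░░░░░░░░░░░░░░
░░░░░░░░░░░░░░░

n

░░░░░░░░░░░░░░░
░░░░░░░░░░░░░░░
░░░░░░░░░░░░░░░
░░░░░░░░░░░░░░░
░░░■■■■■■■░░░░░
░░░■■■■■■■░░░░░
░░░·····■■░░░░░
░░░■■■■◆■■░░░░░
░░░■■■■·■■░░░░░
░░░░░■■·■■░░░░░
░░░░░■■·■■░░░░░
░░░░░░░░░░░░░░░
░░░░░░░░░░░░░░░
░░░░░░░░░░░░░░░
░░░░░░░░░░░░░░░

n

░░░░░░░░░░░░░░░
░░░░░░░░░░░░░░░
░░░░░░░░░░░░░░░
░░░░░░░░░░░░░░░
░░░░░░░░░░░░░░░
░░░■■■■■■■░░░░░
░░░■■■■■■■░░░░░
░░░····◆■■░░░░░
░░░■■■■·■■░░░░░
░░░■■■■·■■░░░░░
░░░░░■■·■■░░░░░
░░░░░■■·■■░░░░░
░░░░░░░░░░░░░░░
░░░░░░░░░░░░░░░
░░░░░░░░░░░░░░░

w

░░░░░░░░░░░░░░░
░░░░░░░░░░░░░░░
░░░░░░░░░░░░░░░
░░░░░░░░░░░░░░░
░░░░░░░░░░░░░░░
░░░░■■■■■■■░░░░
░░░░■■■■■■■░░░░
░░░░···◆·■■░░░░
░░░░■■■■·■■░░░░
░░░░■■■■·■■░░░░
░░░░░░■■·■■░░░░
░░░░░░■■·■■░░░░
░░░░░░░░░░░░░░░
░░░░░░░░░░░░░░░
░░░░░░░░░░░░░░░

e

░░░░░░░░░░░░░░░
░░░░░░░░░░░░░░░
░░░░░░░░░░░░░░░
░░░░░░░░░░░░░░░
░░░░░░░░░░░░░░░
░░░■■■■■■■░░░░░
░░░■■■■■■■░░░░░
░░░····◆■■░░░░░
░░░■■■■·■■░░░░░
░░░■■■■·■■░░░░░
░░░░░■■·■■░░░░░
░░░░░■■·■■░░░░░
░░░░░░░░░░░░░░░
░░░░░░░░░░░░░░░
░░░░░░░░░░░░░░░

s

░░░░░░░░░░░░░░░
░░░░░░░░░░░░░░░
░░░░░░░░░░░░░░░
░░░░░░░░░░░░░░░
░░░■■■■■■■░░░░░
░░░■■■■■■■░░░░░
░░░·····■■░░░░░
░░░■■■■◆■■░░░░░
░░░■■■■·■■░░░░░
░░░░░■■·■■░░░░░
░░░░░■■·■■░░░░░
░░░░░░░░░░░░░░░
░░░░░░░░░░░░░░░
░░░░░░░░░░░░░░░
░░░░░░░░░░░░░░░


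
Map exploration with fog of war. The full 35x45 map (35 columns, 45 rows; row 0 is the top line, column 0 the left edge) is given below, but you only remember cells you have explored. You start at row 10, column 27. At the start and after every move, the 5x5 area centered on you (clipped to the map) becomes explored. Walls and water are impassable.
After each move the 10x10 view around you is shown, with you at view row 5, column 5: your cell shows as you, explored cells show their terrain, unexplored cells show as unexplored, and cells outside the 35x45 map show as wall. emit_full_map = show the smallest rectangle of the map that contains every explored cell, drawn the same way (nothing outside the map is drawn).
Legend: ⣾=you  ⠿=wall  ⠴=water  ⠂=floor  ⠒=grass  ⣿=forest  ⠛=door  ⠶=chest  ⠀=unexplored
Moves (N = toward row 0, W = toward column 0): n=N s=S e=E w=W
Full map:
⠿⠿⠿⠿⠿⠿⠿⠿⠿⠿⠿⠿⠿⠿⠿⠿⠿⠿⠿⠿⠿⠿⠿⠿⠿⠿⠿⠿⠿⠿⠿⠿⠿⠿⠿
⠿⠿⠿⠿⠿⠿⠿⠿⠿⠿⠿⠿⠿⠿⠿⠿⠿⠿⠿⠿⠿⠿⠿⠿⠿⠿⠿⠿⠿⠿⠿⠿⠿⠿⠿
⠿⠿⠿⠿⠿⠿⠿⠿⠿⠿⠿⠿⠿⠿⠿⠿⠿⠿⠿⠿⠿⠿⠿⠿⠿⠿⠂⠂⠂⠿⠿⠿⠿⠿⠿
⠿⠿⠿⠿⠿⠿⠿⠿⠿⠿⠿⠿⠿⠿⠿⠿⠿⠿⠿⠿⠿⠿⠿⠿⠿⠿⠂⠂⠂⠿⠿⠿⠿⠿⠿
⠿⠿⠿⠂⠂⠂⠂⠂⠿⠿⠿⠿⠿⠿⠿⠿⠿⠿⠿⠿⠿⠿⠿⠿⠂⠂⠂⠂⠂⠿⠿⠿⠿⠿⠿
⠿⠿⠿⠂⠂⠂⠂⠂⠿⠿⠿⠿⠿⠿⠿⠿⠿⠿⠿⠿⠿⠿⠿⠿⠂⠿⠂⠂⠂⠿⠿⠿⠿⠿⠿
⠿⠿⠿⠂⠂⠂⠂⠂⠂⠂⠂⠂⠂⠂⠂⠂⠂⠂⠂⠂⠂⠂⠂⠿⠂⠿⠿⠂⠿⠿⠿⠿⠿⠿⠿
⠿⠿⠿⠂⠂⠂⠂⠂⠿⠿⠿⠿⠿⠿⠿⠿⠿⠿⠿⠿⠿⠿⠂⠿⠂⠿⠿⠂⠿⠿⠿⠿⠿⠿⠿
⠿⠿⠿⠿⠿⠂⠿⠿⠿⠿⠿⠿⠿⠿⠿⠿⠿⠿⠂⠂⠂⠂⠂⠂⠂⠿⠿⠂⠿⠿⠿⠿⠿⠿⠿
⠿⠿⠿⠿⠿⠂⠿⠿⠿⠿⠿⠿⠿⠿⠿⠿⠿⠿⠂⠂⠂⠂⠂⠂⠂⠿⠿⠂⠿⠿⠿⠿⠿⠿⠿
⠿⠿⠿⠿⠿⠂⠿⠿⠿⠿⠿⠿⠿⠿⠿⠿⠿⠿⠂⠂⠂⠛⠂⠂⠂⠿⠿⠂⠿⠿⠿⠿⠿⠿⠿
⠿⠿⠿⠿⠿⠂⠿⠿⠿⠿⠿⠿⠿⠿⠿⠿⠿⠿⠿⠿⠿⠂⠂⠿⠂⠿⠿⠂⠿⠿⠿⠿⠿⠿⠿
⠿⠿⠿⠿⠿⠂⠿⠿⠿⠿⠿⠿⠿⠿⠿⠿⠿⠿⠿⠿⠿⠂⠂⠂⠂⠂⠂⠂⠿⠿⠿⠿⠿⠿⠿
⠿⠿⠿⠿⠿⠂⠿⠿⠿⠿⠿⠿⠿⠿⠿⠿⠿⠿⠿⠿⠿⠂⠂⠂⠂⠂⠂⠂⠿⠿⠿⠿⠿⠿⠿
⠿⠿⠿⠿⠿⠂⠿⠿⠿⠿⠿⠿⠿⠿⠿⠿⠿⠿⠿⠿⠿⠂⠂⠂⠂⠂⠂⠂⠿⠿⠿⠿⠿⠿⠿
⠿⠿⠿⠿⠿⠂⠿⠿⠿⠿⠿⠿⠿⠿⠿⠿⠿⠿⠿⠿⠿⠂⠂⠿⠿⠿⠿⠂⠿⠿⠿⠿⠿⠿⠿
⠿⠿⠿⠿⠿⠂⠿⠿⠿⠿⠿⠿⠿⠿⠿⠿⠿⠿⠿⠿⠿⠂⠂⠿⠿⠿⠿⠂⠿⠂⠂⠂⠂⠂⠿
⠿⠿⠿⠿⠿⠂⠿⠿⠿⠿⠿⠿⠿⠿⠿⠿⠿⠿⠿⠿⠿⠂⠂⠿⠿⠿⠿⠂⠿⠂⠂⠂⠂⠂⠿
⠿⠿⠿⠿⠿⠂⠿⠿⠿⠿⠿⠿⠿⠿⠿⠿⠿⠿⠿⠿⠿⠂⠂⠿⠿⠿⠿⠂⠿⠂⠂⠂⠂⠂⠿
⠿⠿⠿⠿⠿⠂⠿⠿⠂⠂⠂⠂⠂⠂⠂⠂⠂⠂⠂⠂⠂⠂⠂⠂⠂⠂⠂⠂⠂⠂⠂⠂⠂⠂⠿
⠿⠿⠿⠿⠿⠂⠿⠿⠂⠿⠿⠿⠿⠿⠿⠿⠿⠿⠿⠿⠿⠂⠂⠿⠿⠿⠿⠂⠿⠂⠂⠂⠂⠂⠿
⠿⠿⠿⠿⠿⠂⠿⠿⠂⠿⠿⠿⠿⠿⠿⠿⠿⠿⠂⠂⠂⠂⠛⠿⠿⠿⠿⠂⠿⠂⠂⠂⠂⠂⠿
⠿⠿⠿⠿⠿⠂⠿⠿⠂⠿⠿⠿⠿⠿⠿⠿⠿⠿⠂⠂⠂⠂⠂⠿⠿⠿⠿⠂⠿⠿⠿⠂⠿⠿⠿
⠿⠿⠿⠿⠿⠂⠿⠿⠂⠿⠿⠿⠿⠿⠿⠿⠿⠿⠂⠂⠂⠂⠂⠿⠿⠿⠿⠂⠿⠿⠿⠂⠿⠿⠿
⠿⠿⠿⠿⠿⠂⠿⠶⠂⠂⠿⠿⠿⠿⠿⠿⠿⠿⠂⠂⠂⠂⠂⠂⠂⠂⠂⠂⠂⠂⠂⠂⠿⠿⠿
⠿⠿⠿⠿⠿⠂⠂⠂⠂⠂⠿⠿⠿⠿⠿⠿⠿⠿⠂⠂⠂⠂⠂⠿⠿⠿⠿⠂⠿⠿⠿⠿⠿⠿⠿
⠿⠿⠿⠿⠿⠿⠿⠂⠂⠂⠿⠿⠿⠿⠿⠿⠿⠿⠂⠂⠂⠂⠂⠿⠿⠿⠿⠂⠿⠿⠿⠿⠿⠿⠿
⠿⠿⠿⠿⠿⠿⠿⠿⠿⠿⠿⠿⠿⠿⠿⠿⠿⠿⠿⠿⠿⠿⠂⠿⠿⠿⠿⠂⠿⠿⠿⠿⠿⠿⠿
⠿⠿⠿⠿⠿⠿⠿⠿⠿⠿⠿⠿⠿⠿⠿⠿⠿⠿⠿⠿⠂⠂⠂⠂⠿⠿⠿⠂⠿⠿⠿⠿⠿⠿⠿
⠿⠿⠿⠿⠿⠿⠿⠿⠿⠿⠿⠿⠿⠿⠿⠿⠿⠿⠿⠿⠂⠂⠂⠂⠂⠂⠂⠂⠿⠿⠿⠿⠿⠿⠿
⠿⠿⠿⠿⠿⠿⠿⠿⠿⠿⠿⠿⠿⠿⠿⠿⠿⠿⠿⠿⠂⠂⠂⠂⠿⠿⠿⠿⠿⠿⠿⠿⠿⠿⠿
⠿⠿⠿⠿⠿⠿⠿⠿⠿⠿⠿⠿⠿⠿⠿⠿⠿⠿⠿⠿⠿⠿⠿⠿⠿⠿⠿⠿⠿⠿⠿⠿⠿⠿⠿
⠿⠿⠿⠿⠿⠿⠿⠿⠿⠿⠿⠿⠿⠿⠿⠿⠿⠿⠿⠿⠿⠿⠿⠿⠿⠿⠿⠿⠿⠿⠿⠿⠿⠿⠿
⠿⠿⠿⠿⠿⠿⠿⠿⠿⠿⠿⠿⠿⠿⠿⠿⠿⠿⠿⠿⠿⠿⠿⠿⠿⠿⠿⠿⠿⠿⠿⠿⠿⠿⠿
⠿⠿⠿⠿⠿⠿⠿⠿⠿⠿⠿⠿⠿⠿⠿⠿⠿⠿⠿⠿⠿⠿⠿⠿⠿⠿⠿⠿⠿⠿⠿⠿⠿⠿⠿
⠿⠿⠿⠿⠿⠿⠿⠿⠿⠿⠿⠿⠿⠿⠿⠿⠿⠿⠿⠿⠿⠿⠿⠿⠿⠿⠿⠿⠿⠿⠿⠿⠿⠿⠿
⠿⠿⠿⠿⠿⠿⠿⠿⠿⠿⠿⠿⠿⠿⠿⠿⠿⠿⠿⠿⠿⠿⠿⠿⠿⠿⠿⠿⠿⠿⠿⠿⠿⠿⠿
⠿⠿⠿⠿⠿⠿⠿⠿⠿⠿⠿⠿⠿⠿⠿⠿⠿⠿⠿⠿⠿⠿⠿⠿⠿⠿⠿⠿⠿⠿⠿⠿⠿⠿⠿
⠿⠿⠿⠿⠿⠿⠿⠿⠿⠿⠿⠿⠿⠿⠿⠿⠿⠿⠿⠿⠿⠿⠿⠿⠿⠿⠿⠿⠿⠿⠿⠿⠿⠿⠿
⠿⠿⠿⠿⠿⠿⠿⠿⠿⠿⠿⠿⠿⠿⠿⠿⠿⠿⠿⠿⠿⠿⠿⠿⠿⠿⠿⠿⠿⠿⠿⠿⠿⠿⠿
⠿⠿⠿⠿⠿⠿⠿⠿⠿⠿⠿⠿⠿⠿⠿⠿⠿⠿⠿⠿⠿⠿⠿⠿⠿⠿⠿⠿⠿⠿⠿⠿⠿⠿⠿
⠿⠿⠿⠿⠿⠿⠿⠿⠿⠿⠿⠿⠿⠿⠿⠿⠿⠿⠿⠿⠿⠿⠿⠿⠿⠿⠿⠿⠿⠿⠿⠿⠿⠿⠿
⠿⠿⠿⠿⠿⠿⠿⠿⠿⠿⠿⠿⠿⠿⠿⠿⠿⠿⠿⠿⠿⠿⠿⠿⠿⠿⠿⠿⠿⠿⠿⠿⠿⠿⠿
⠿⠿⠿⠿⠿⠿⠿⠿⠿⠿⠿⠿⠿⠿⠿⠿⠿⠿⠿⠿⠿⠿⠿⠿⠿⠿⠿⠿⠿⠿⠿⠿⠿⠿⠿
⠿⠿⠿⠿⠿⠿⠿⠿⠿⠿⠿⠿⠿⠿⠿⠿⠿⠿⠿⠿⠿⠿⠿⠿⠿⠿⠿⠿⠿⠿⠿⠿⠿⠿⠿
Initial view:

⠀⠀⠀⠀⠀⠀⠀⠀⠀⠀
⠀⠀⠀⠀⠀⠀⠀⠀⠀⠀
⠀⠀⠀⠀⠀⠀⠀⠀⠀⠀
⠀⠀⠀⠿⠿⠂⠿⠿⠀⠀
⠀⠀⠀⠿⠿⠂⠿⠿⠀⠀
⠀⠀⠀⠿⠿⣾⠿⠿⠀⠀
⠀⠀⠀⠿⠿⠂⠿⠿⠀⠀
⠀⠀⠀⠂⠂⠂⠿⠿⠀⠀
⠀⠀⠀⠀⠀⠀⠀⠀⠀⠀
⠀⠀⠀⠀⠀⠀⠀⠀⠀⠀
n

⠀⠀⠀⠀⠀⠀⠀⠀⠀⠀
⠀⠀⠀⠀⠀⠀⠀⠀⠀⠀
⠀⠀⠀⠀⠀⠀⠀⠀⠀⠀
⠀⠀⠀⠿⠿⠂⠿⠿⠀⠀
⠀⠀⠀⠿⠿⠂⠿⠿⠀⠀
⠀⠀⠀⠿⠿⣾⠿⠿⠀⠀
⠀⠀⠀⠿⠿⠂⠿⠿⠀⠀
⠀⠀⠀⠿⠿⠂⠿⠿⠀⠀
⠀⠀⠀⠂⠂⠂⠿⠿⠀⠀
⠀⠀⠀⠀⠀⠀⠀⠀⠀⠀

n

⠀⠀⠀⠀⠀⠀⠀⠀⠀⠀
⠀⠀⠀⠀⠀⠀⠀⠀⠀⠀
⠀⠀⠀⠀⠀⠀⠀⠀⠀⠀
⠀⠀⠀⠿⠿⠂⠿⠿⠀⠀
⠀⠀⠀⠿⠿⠂⠿⠿⠀⠀
⠀⠀⠀⠿⠿⣾⠿⠿⠀⠀
⠀⠀⠀⠿⠿⠂⠿⠿⠀⠀
⠀⠀⠀⠿⠿⠂⠿⠿⠀⠀
⠀⠀⠀⠿⠿⠂⠿⠿⠀⠀
⠀⠀⠀⠂⠂⠂⠿⠿⠀⠀

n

⠀⠀⠀⠀⠀⠀⠀⠀⠀⠀
⠀⠀⠀⠀⠀⠀⠀⠀⠀⠀
⠀⠀⠀⠀⠀⠀⠀⠀⠀⠀
⠀⠀⠀⠿⠂⠂⠂⠿⠀⠀
⠀⠀⠀⠿⠿⠂⠿⠿⠀⠀
⠀⠀⠀⠿⠿⣾⠿⠿⠀⠀
⠀⠀⠀⠿⠿⠂⠿⠿⠀⠀
⠀⠀⠀⠿⠿⠂⠿⠿⠀⠀
⠀⠀⠀⠿⠿⠂⠿⠿⠀⠀
⠀⠀⠀⠿⠿⠂⠿⠿⠀⠀

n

⠀⠀⠀⠀⠀⠀⠀⠀⠀⠀
⠀⠀⠀⠀⠀⠀⠀⠀⠀⠀
⠀⠀⠀⠀⠀⠀⠀⠀⠀⠀
⠀⠀⠀⠂⠂⠂⠂⠿⠀⠀
⠀⠀⠀⠿⠂⠂⠂⠿⠀⠀
⠀⠀⠀⠿⠿⣾⠿⠿⠀⠀
⠀⠀⠀⠿⠿⠂⠿⠿⠀⠀
⠀⠀⠀⠿⠿⠂⠿⠿⠀⠀
⠀⠀⠀⠿⠿⠂⠿⠿⠀⠀
⠀⠀⠀⠿⠿⠂⠿⠿⠀⠀

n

⠀⠀⠀⠀⠀⠀⠀⠀⠀⠀
⠀⠀⠀⠀⠀⠀⠀⠀⠀⠀
⠀⠀⠀⠀⠀⠀⠀⠀⠀⠀
⠀⠀⠀⠿⠂⠂⠂⠿⠀⠀
⠀⠀⠀⠂⠂⠂⠂⠿⠀⠀
⠀⠀⠀⠿⠂⣾⠂⠿⠀⠀
⠀⠀⠀⠿⠿⠂⠿⠿⠀⠀
⠀⠀⠀⠿⠿⠂⠿⠿⠀⠀
⠀⠀⠀⠿⠿⠂⠿⠿⠀⠀
⠀⠀⠀⠿⠿⠂⠿⠿⠀⠀

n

⠿⠿⠿⠿⠿⠿⠿⠿⠿⠿
⠀⠀⠀⠀⠀⠀⠀⠀⠀⠀
⠀⠀⠀⠀⠀⠀⠀⠀⠀⠀
⠀⠀⠀⠿⠂⠂⠂⠿⠀⠀
⠀⠀⠀⠿⠂⠂⠂⠿⠀⠀
⠀⠀⠀⠂⠂⣾⠂⠿⠀⠀
⠀⠀⠀⠿⠂⠂⠂⠿⠀⠀
⠀⠀⠀⠿⠿⠂⠿⠿⠀⠀
⠀⠀⠀⠿⠿⠂⠿⠿⠀⠀
⠀⠀⠀⠿⠿⠂⠿⠿⠀⠀

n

⠿⠿⠿⠿⠿⠿⠿⠿⠿⠿
⠿⠿⠿⠿⠿⠿⠿⠿⠿⠿
⠀⠀⠀⠀⠀⠀⠀⠀⠀⠀
⠀⠀⠀⠿⠿⠿⠿⠿⠀⠀
⠀⠀⠀⠿⠂⠂⠂⠿⠀⠀
⠀⠀⠀⠿⠂⣾⠂⠿⠀⠀
⠀⠀⠀⠂⠂⠂⠂⠿⠀⠀
⠀⠀⠀⠿⠂⠂⠂⠿⠀⠀
⠀⠀⠀⠿⠿⠂⠿⠿⠀⠀
⠀⠀⠀⠿⠿⠂⠿⠿⠀⠀

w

⠿⠿⠿⠿⠿⠿⠿⠿⠿⠿
⠿⠿⠿⠿⠿⠿⠿⠿⠿⠿
⠀⠀⠀⠀⠀⠀⠀⠀⠀⠀
⠀⠀⠀⠿⠿⠿⠿⠿⠿⠀
⠀⠀⠀⠿⠿⠂⠂⠂⠿⠀
⠀⠀⠀⠿⠿⣾⠂⠂⠿⠀
⠀⠀⠀⠂⠂⠂⠂⠂⠿⠀
⠀⠀⠀⠂⠿⠂⠂⠂⠿⠀
⠀⠀⠀⠀⠿⠿⠂⠿⠿⠀
⠀⠀⠀⠀⠿⠿⠂⠿⠿⠀

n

⠿⠿⠿⠿⠿⠿⠿⠿⠿⠿
⠿⠿⠿⠿⠿⠿⠿⠿⠿⠿
⠿⠿⠿⠿⠿⠿⠿⠿⠿⠿
⠀⠀⠀⠿⠿⠿⠿⠿⠀⠀
⠀⠀⠀⠿⠿⠿⠿⠿⠿⠀
⠀⠀⠀⠿⠿⣾⠂⠂⠿⠀
⠀⠀⠀⠿⠿⠂⠂⠂⠿⠀
⠀⠀⠀⠂⠂⠂⠂⠂⠿⠀
⠀⠀⠀⠂⠿⠂⠂⠂⠿⠀
⠀⠀⠀⠀⠿⠿⠂⠿⠿⠀

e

⠿⠿⠿⠿⠿⠿⠿⠿⠿⠿
⠿⠿⠿⠿⠿⠿⠿⠿⠿⠿
⠿⠿⠿⠿⠿⠿⠿⠿⠿⠿
⠀⠀⠿⠿⠿⠿⠿⠿⠀⠀
⠀⠀⠿⠿⠿⠿⠿⠿⠀⠀
⠀⠀⠿⠿⠂⣾⠂⠿⠀⠀
⠀⠀⠿⠿⠂⠂⠂⠿⠀⠀
⠀⠀⠂⠂⠂⠂⠂⠿⠀⠀
⠀⠀⠂⠿⠂⠂⠂⠿⠀⠀
⠀⠀⠀⠿⠿⠂⠿⠿⠀⠀

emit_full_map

⠿⠿⠿⠿⠿⠿
⠿⠿⠿⠿⠿⠿
⠿⠿⠂⣾⠂⠿
⠿⠿⠂⠂⠂⠿
⠂⠂⠂⠂⠂⠿
⠂⠿⠂⠂⠂⠿
⠀⠿⠿⠂⠿⠿
⠀⠿⠿⠂⠿⠿
⠀⠿⠿⠂⠿⠿
⠀⠿⠿⠂⠿⠿
⠀⠿⠿⠂⠿⠿
⠀⠿⠿⠂⠿⠿
⠀⠂⠂⠂⠿⠿

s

⠿⠿⠿⠿⠿⠿⠿⠿⠿⠿
⠿⠿⠿⠿⠿⠿⠿⠿⠿⠿
⠀⠀⠿⠿⠿⠿⠿⠿⠀⠀
⠀⠀⠿⠿⠿⠿⠿⠿⠀⠀
⠀⠀⠿⠿⠂⠂⠂⠿⠀⠀
⠀⠀⠿⠿⠂⣾⠂⠿⠀⠀
⠀⠀⠂⠂⠂⠂⠂⠿⠀⠀
⠀⠀⠂⠿⠂⠂⠂⠿⠀⠀
⠀⠀⠀⠿⠿⠂⠿⠿⠀⠀
⠀⠀⠀⠿⠿⠂⠿⠿⠀⠀

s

⠿⠿⠿⠿⠿⠿⠿⠿⠿⠿
⠀⠀⠿⠿⠿⠿⠿⠿⠀⠀
⠀⠀⠿⠿⠿⠿⠿⠿⠀⠀
⠀⠀⠿⠿⠂⠂⠂⠿⠀⠀
⠀⠀⠿⠿⠂⠂⠂⠿⠀⠀
⠀⠀⠂⠂⠂⣾⠂⠿⠀⠀
⠀⠀⠂⠿⠂⠂⠂⠿⠀⠀
⠀⠀⠀⠿⠿⠂⠿⠿⠀⠀
⠀⠀⠀⠿⠿⠂⠿⠿⠀⠀
⠀⠀⠀⠿⠿⠂⠿⠿⠀⠀

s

⠀⠀⠿⠿⠿⠿⠿⠿⠀⠀
⠀⠀⠿⠿⠿⠿⠿⠿⠀⠀
⠀⠀⠿⠿⠂⠂⠂⠿⠀⠀
⠀⠀⠿⠿⠂⠂⠂⠿⠀⠀
⠀⠀⠂⠂⠂⠂⠂⠿⠀⠀
⠀⠀⠂⠿⠂⣾⠂⠿⠀⠀
⠀⠀⠀⠿⠿⠂⠿⠿⠀⠀
⠀⠀⠀⠿⠿⠂⠿⠿⠀⠀
⠀⠀⠀⠿⠿⠂⠿⠿⠀⠀
⠀⠀⠀⠿⠿⠂⠿⠿⠀⠀

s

⠀⠀⠿⠿⠿⠿⠿⠿⠀⠀
⠀⠀⠿⠿⠂⠂⠂⠿⠀⠀
⠀⠀⠿⠿⠂⠂⠂⠿⠀⠀
⠀⠀⠂⠂⠂⠂⠂⠿⠀⠀
⠀⠀⠂⠿⠂⠂⠂⠿⠀⠀
⠀⠀⠀⠿⠿⣾⠿⠿⠀⠀
⠀⠀⠀⠿⠿⠂⠿⠿⠀⠀
⠀⠀⠀⠿⠿⠂⠿⠿⠀⠀
⠀⠀⠀⠿⠿⠂⠿⠿⠀⠀
⠀⠀⠀⠿⠿⠂⠿⠿⠀⠀

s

⠀⠀⠿⠿⠂⠂⠂⠿⠀⠀
⠀⠀⠿⠿⠂⠂⠂⠿⠀⠀
⠀⠀⠂⠂⠂⠂⠂⠿⠀⠀
⠀⠀⠂⠿⠂⠂⠂⠿⠀⠀
⠀⠀⠀⠿⠿⠂⠿⠿⠀⠀
⠀⠀⠀⠿⠿⣾⠿⠿⠀⠀
⠀⠀⠀⠿⠿⠂⠿⠿⠀⠀
⠀⠀⠀⠿⠿⠂⠿⠿⠀⠀
⠀⠀⠀⠿⠿⠂⠿⠿⠀⠀
⠀⠀⠀⠿⠿⠂⠿⠿⠀⠀

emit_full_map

⠿⠿⠿⠿⠿⠿
⠿⠿⠿⠿⠿⠿
⠿⠿⠂⠂⠂⠿
⠿⠿⠂⠂⠂⠿
⠂⠂⠂⠂⠂⠿
⠂⠿⠂⠂⠂⠿
⠀⠿⠿⠂⠿⠿
⠀⠿⠿⣾⠿⠿
⠀⠿⠿⠂⠿⠿
⠀⠿⠿⠂⠿⠿
⠀⠿⠿⠂⠿⠿
⠀⠿⠿⠂⠿⠿
⠀⠂⠂⠂⠿⠿

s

⠀⠀⠿⠿⠂⠂⠂⠿⠀⠀
⠀⠀⠂⠂⠂⠂⠂⠿⠀⠀
⠀⠀⠂⠿⠂⠂⠂⠿⠀⠀
⠀⠀⠀⠿⠿⠂⠿⠿⠀⠀
⠀⠀⠀⠿⠿⠂⠿⠿⠀⠀
⠀⠀⠀⠿⠿⣾⠿⠿⠀⠀
⠀⠀⠀⠿⠿⠂⠿⠿⠀⠀
⠀⠀⠀⠿⠿⠂⠿⠿⠀⠀
⠀⠀⠀⠿⠿⠂⠿⠿⠀⠀
⠀⠀⠀⠂⠂⠂⠿⠿⠀⠀

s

⠀⠀⠂⠂⠂⠂⠂⠿⠀⠀
⠀⠀⠂⠿⠂⠂⠂⠿⠀⠀
⠀⠀⠀⠿⠿⠂⠿⠿⠀⠀
⠀⠀⠀⠿⠿⠂⠿⠿⠀⠀
⠀⠀⠀⠿⠿⠂⠿⠿⠀⠀
⠀⠀⠀⠿⠿⣾⠿⠿⠀⠀
⠀⠀⠀⠿⠿⠂⠿⠿⠀⠀
⠀⠀⠀⠿⠿⠂⠿⠿⠀⠀
⠀⠀⠀⠂⠂⠂⠿⠿⠀⠀
⠀⠀⠀⠀⠀⠀⠀⠀⠀⠀

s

⠀⠀⠂⠿⠂⠂⠂⠿⠀⠀
⠀⠀⠀⠿⠿⠂⠿⠿⠀⠀
⠀⠀⠀⠿⠿⠂⠿⠿⠀⠀
⠀⠀⠀⠿⠿⠂⠿⠿⠀⠀
⠀⠀⠀⠿⠿⠂⠿⠿⠀⠀
⠀⠀⠀⠿⠿⣾⠿⠿⠀⠀
⠀⠀⠀⠿⠿⠂⠿⠿⠀⠀
⠀⠀⠀⠂⠂⠂⠿⠿⠀⠀
⠀⠀⠀⠀⠀⠀⠀⠀⠀⠀
⠀⠀⠀⠀⠀⠀⠀⠀⠀⠀

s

⠀⠀⠀⠿⠿⠂⠿⠿⠀⠀
⠀⠀⠀⠿⠿⠂⠿⠿⠀⠀
⠀⠀⠀⠿⠿⠂⠿⠿⠀⠀
⠀⠀⠀⠿⠿⠂⠿⠿⠀⠀
⠀⠀⠀⠿⠿⠂⠿⠿⠀⠀
⠀⠀⠀⠿⠿⣾⠿⠿⠀⠀
⠀⠀⠀⠂⠂⠂⠿⠿⠀⠀
⠀⠀⠀⠂⠂⠂⠿⠿⠀⠀
⠀⠀⠀⠀⠀⠀⠀⠀⠀⠀
⠀⠀⠀⠀⠀⠀⠀⠀⠀⠀

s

⠀⠀⠀⠿⠿⠂⠿⠿⠀⠀
⠀⠀⠀⠿⠿⠂⠿⠿⠀⠀
⠀⠀⠀⠿⠿⠂⠿⠿⠀⠀
⠀⠀⠀⠿⠿⠂⠿⠿⠀⠀
⠀⠀⠀⠿⠿⠂⠿⠿⠀⠀
⠀⠀⠀⠂⠂⣾⠿⠿⠀⠀
⠀⠀⠀⠂⠂⠂⠿⠿⠀⠀
⠀⠀⠀⠂⠂⠂⠿⠿⠀⠀
⠀⠀⠀⠀⠀⠀⠀⠀⠀⠀
⠀⠀⠀⠀⠀⠀⠀⠀⠀⠀

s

⠀⠀⠀⠿⠿⠂⠿⠿⠀⠀
⠀⠀⠀⠿⠿⠂⠿⠿⠀⠀
⠀⠀⠀⠿⠿⠂⠿⠿⠀⠀
⠀⠀⠀⠿⠿⠂⠿⠿⠀⠀
⠀⠀⠀⠂⠂⠂⠿⠿⠀⠀
⠀⠀⠀⠂⠂⣾⠿⠿⠀⠀
⠀⠀⠀⠂⠂⠂⠿⠿⠀⠀
⠀⠀⠀⠿⠿⠂⠿⠿⠀⠀
⠀⠀⠀⠀⠀⠀⠀⠀⠀⠀
⠀⠀⠀⠀⠀⠀⠀⠀⠀⠀

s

⠀⠀⠀⠿⠿⠂⠿⠿⠀⠀
⠀⠀⠀⠿⠿⠂⠿⠿⠀⠀
⠀⠀⠀⠿⠿⠂⠿⠿⠀⠀
⠀⠀⠀⠂⠂⠂⠿⠿⠀⠀
⠀⠀⠀⠂⠂⠂⠿⠿⠀⠀
⠀⠀⠀⠂⠂⣾⠿⠿⠀⠀
⠀⠀⠀⠿⠿⠂⠿⠿⠀⠀
⠀⠀⠀⠿⠿⠂⠿⠂⠀⠀
⠀⠀⠀⠀⠀⠀⠀⠀⠀⠀
⠀⠀⠀⠀⠀⠀⠀⠀⠀⠀

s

⠀⠀⠀⠿⠿⠂⠿⠿⠀⠀
⠀⠀⠀⠿⠿⠂⠿⠿⠀⠀
⠀⠀⠀⠂⠂⠂⠿⠿⠀⠀
⠀⠀⠀⠂⠂⠂⠿⠿⠀⠀
⠀⠀⠀⠂⠂⠂⠿⠿⠀⠀
⠀⠀⠀⠿⠿⣾⠿⠿⠀⠀
⠀⠀⠀⠿⠿⠂⠿⠂⠀⠀
⠀⠀⠀⠿⠿⠂⠿⠂⠀⠀
⠀⠀⠀⠀⠀⠀⠀⠀⠀⠀
⠀⠀⠀⠀⠀⠀⠀⠀⠀⠀

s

⠀⠀⠀⠿⠿⠂⠿⠿⠀⠀
⠀⠀⠀⠂⠂⠂⠿⠿⠀⠀
⠀⠀⠀⠂⠂⠂⠿⠿⠀⠀
⠀⠀⠀⠂⠂⠂⠿⠿⠀⠀
⠀⠀⠀⠿⠿⠂⠿⠿⠀⠀
⠀⠀⠀⠿⠿⣾⠿⠂⠀⠀
⠀⠀⠀⠿⠿⠂⠿⠂⠀⠀
⠀⠀⠀⠿⠿⠂⠿⠂⠀⠀
⠀⠀⠀⠀⠀⠀⠀⠀⠀⠀
⠀⠀⠀⠀⠀⠀⠀⠀⠀⠀

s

⠀⠀⠀⠂⠂⠂⠿⠿⠀⠀
⠀⠀⠀⠂⠂⠂⠿⠿⠀⠀
⠀⠀⠀⠂⠂⠂⠿⠿⠀⠀
⠀⠀⠀⠿⠿⠂⠿⠿⠀⠀
⠀⠀⠀⠿⠿⠂⠿⠂⠀⠀
⠀⠀⠀⠿⠿⣾⠿⠂⠀⠀
⠀⠀⠀⠿⠿⠂⠿⠂⠀⠀
⠀⠀⠀⠂⠂⠂⠂⠂⠀⠀
⠀⠀⠀⠀⠀⠀⠀⠀⠀⠀
⠀⠀⠀⠀⠀⠀⠀⠀⠀⠀

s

⠀⠀⠀⠂⠂⠂⠿⠿⠀⠀
⠀⠀⠀⠂⠂⠂⠿⠿⠀⠀
⠀⠀⠀⠿⠿⠂⠿⠿⠀⠀
⠀⠀⠀⠿⠿⠂⠿⠂⠀⠀
⠀⠀⠀⠿⠿⠂⠿⠂⠀⠀
⠀⠀⠀⠿⠿⣾⠿⠂⠀⠀
⠀⠀⠀⠂⠂⠂⠂⠂⠀⠀
⠀⠀⠀⠿⠿⠂⠿⠂⠀⠀
⠀⠀⠀⠀⠀⠀⠀⠀⠀⠀
⠀⠀⠀⠀⠀⠀⠀⠀⠀⠀

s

⠀⠀⠀⠂⠂⠂⠿⠿⠀⠀
⠀⠀⠀⠿⠿⠂⠿⠿⠀⠀
⠀⠀⠀⠿⠿⠂⠿⠂⠀⠀
⠀⠀⠀⠿⠿⠂⠿⠂⠀⠀
⠀⠀⠀⠿⠿⠂⠿⠂⠀⠀
⠀⠀⠀⠂⠂⣾⠂⠂⠀⠀
⠀⠀⠀⠿⠿⠂⠿⠂⠀⠀
⠀⠀⠀⠿⠿⠂⠿⠂⠀⠀
⠀⠀⠀⠀⠀⠀⠀⠀⠀⠀
⠀⠀⠀⠀⠀⠀⠀⠀⠀⠀

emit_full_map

⠿⠿⠿⠿⠿⠿
⠿⠿⠿⠿⠿⠿
⠿⠿⠂⠂⠂⠿
⠿⠿⠂⠂⠂⠿
⠂⠂⠂⠂⠂⠿
⠂⠿⠂⠂⠂⠿
⠀⠿⠿⠂⠿⠿
⠀⠿⠿⠂⠿⠿
⠀⠿⠿⠂⠿⠿
⠀⠿⠿⠂⠿⠿
⠀⠿⠿⠂⠿⠿
⠀⠿⠿⠂⠿⠿
⠀⠂⠂⠂⠿⠿
⠀⠂⠂⠂⠿⠿
⠀⠂⠂⠂⠿⠿
⠀⠿⠿⠂⠿⠿
⠀⠿⠿⠂⠿⠂
⠀⠿⠿⠂⠿⠂
⠀⠿⠿⠂⠿⠂
⠀⠂⠂⣾⠂⠂
⠀⠿⠿⠂⠿⠂
⠀⠿⠿⠂⠿⠂

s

⠀⠀⠀⠿⠿⠂⠿⠿⠀⠀
⠀⠀⠀⠿⠿⠂⠿⠂⠀⠀
⠀⠀⠀⠿⠿⠂⠿⠂⠀⠀
⠀⠀⠀⠿⠿⠂⠿⠂⠀⠀
⠀⠀⠀⠂⠂⠂⠂⠂⠀⠀
⠀⠀⠀⠿⠿⣾⠿⠂⠀⠀
⠀⠀⠀⠿⠿⠂⠿⠂⠀⠀
⠀⠀⠀⠿⠿⠂⠿⠿⠀⠀
⠀⠀⠀⠀⠀⠀⠀⠀⠀⠀
⠀⠀⠀⠀⠀⠀⠀⠀⠀⠀

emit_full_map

⠿⠿⠿⠿⠿⠿
⠿⠿⠿⠿⠿⠿
⠿⠿⠂⠂⠂⠿
⠿⠿⠂⠂⠂⠿
⠂⠂⠂⠂⠂⠿
⠂⠿⠂⠂⠂⠿
⠀⠿⠿⠂⠿⠿
⠀⠿⠿⠂⠿⠿
⠀⠿⠿⠂⠿⠿
⠀⠿⠿⠂⠿⠿
⠀⠿⠿⠂⠿⠿
⠀⠿⠿⠂⠿⠿
⠀⠂⠂⠂⠿⠿
⠀⠂⠂⠂⠿⠿
⠀⠂⠂⠂⠿⠿
⠀⠿⠿⠂⠿⠿
⠀⠿⠿⠂⠿⠂
⠀⠿⠿⠂⠿⠂
⠀⠿⠿⠂⠿⠂
⠀⠂⠂⠂⠂⠂
⠀⠿⠿⣾⠿⠂
⠀⠿⠿⠂⠿⠂
⠀⠿⠿⠂⠿⠿


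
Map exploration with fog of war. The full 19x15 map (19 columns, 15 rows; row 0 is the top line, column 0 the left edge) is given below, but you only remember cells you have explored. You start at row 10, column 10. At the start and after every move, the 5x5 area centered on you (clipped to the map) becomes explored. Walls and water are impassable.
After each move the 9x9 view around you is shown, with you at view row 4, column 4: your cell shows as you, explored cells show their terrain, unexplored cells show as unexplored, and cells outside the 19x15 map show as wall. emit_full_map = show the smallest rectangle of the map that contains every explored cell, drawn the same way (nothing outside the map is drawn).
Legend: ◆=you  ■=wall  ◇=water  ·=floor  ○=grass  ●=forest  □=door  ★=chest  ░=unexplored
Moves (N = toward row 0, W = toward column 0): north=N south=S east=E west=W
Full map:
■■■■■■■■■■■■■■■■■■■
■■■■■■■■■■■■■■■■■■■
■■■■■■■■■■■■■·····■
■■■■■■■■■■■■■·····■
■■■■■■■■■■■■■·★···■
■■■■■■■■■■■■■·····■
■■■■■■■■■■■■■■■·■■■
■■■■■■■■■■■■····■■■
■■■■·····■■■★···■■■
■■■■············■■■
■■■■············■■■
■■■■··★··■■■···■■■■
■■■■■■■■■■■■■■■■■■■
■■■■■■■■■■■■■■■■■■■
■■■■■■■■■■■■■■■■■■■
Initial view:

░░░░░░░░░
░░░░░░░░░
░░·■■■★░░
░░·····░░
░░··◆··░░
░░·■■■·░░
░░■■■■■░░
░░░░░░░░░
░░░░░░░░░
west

░░░░░░░░░
░░░░░░░░░
░░··■■■★░
░░······░
░░··◆···░
░░··■■■·░
░░■■■■■■░
░░░░░░░░░
░░░░░░░░░

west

░░░░░░░░░
░░░░░░░░░
░░···■■■★
░░·······
░░··◆····
░░★··■■■·
░░■■■■■■■
░░░░░░░░░
░░░░░░░░░

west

░░░░░░░░░
░░░░░░░░░
░░····■■■
░░·······
░░··◆····
░░·★··■■■
░░■■■■■■■
░░░░░░░░░
░░░░░░░░░

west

░░░░░░░░░
░░░░░░░░░
░░·····■■
░░·······
░░··◆····
░░··★··■■
░░■■■■■■■
░░░░░░░░░
░░░░░░░░░

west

░░░░░░░░░
░░░░░░░░░
░░■·····■
░░■······
░░■·◆····
░░■··★··■
░░■■■■■■■
░░░░░░░░░
░░░░░░░░░

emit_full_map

■·····■■■★
■·········
■·◆·······
■··★··■■■·
■■■■■■■■■■

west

░░░░░░░░░
░░░░░░░░░
░░■■·····
░░■■·····
░░■■◆····
░░■■··★··
░░■■■■■■■
░░░░░░░░░
░░░░░░░░░

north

░░░░░░░░░
░░░░░░░░░
░░■■■■■░░
░░■■·····
░░■■◆····
░░■■·····
░░■■··★··
░░■■■■■■■
░░░░░░░░░

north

░░░░░░░░░
░░░░░░░░░
░░■■■■■░░
░░■■■■■░░
░░■■◆····
░░■■·····
░░■■·····
░░■■··★··
░░■■■■■■■

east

░░░░░░░░░
░░░░░░░░░
░■■■■■■░░
░■■■■■■░░
░■■·◆···■
░■■······
░■■······
░■■··★··■
░■■■■■■■■

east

░░░░░░░░░
░░░░░░░░░
■■■■■■■░░
■■■■■■■░░
■■··◆··■■
■■·······
■■·······
■■··★··■■
■■■■■■■■■

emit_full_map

■■■■■■■░░░░
■■■■■■■░░░░
■■··◆··■■■★
■■·········
■■·········
■■··★··■■■·
■■■■■■■■■■■

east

░░░░░░░░░
░░░░░░░░░
■■■■■■■░░
■■■■■■■░░
■···◆·■■■
■········
■········
■··★··■■■
■■■■■■■■■

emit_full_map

■■■■■■■■░░░
■■■■■■■■░░░
■■···◆·■■■★
■■·········
■■·········
■■··★··■■■·
■■■■■■■■■■■
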